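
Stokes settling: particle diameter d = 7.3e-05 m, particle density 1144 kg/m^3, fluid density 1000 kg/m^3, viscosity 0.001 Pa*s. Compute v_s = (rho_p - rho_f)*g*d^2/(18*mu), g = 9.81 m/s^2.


Density difference: rho_p - rho_f = 1144 - 1000 = 144 kg/m^3
d^2 = (7.3e-05)^2 = 5.329e-09 m^2
Numerator = (rho_p - rho_f) * g * d^2 = 144 * 9.81 * 5.329e-09 = 7.5279586e-06
Denominator = 18 * mu = 18 * 0.001 = 0.018
v_s = 7.5279586e-06 / 0.018 = 4.1822e-04 m/s
Check: Re = rho_f * v_s * d / mu = 1000 * 4.1822e-04 * 7.3e-05 / 0.001 = 0.0305 < 1, so Stokes' law applies.

4.1822e-04 m/s


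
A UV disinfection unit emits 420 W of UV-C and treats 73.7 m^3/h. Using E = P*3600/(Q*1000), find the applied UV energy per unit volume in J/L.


Energy delivered per hour = 420 W * 3600 s = 1512000 J/h
Volume treated per hour = 73.7 m^3/h * 1000 = 73700 L/h
dose = 1512000 / 73700 = 20.5156 J/L

20.5156 J/L


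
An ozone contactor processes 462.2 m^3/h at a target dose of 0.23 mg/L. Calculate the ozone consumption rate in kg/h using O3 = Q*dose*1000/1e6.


O3 demand (mg/h) = Q * dose * 1000 = 462.2 * 0.23 * 1000 = 106306 mg/h
Convert mg to kg: 106306 / 1e6 = 0.106306 kg/h

0.106306 kg/h


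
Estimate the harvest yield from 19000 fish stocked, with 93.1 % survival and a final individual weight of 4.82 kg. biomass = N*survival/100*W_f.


Survivors = 19000 * 93.1/100 = 17689 fish
Harvest biomass = survivors * W_f = 17689 * 4.82 = 85260.98 kg

85260.98 kg


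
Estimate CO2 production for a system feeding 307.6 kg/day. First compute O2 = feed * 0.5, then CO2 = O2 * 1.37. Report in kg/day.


O2 = 307.6 * 0.5 = 153.8
CO2 = 153.8 * 1.37 = 210.706

210.706 kg/day


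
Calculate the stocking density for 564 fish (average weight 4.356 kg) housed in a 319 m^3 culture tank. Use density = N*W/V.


Total biomass = 564 fish * 4.356 kg = 2456.784 kg
Density = total biomass / volume = 2456.784 / 319 = 7.70152 kg/m^3

7.70152 kg/m^3


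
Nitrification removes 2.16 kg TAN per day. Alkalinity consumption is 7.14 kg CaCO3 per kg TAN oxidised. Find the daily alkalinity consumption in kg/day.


Alkalinity factor: 7.14 kg CaCO3 consumed per kg TAN nitrified
alk = 2.16 kg TAN * 7.14 = 15.4224 kg CaCO3/day

15.4224 kg CaCO3/day


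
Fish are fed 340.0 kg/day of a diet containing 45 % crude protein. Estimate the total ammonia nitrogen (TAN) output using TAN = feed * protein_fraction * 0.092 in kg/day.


Protein in feed = 340.0 * 45/100 = 153 kg/day
TAN = protein * 0.092 = 153 * 0.092 = 14.076 kg/day

14.076 kg/day


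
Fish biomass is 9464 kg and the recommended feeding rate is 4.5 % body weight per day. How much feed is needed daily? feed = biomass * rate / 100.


Feeding rate fraction = 4.5% / 100 = 0.045
Daily feed = 9464 kg * 0.045 = 425.88 kg/day

425.88 kg/day


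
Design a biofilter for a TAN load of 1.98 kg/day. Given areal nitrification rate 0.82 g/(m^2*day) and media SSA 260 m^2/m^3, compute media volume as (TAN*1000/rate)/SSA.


A = 1.98*1000 / 0.82 = 2414.6341 m^2
V = 2414.6341 / 260 = 9.28705

9.28705 m^3


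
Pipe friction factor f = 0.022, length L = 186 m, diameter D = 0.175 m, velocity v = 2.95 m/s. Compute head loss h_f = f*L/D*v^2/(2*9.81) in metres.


v^2 = 2.95^2 = 8.7025 m^2/s^2
L/D = 186/0.175 = 1062.8571
h_f = f*(L/D)*v^2/(2g) = 0.022 * 1062.8571 * 8.7025 / 19.62 = 10.3715 m

10.3715 m


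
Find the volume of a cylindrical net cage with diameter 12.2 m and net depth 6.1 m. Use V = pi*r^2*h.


r = d/2 = 12.2/2 = 6.1 m
Base area = pi*r^2 = pi*6.1^2 = 116.89866 m^2
Volume = 116.89866 * 6.1 = 713.082 m^3

713.082 m^3


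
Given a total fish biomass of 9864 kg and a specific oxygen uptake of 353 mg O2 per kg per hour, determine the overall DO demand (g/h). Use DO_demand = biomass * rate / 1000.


Total O2 consumption (mg/h) = 9864 kg * 353 mg/(kg*h) = 3481992 mg/h
Convert to g/h: 3481992 / 1000 = 3481.992 g/h

3481.992 g/h


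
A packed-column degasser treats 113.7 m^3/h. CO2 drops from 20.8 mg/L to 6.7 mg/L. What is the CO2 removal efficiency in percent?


CO2_out / CO2_in = 6.7 / 20.8 = 0.32211538
Fraction remaining = 0.32211538
efficiency = (1 - 0.32211538) * 100 = 67.7885 %

67.7885 %


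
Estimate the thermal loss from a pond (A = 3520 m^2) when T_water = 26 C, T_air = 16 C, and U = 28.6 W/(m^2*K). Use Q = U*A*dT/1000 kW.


Temperature difference dT = 26 - 16 = 10 K
Heat loss (W) = U * A * dT = 28.6 * 3520 * 10 = 1006720 W
Convert to kW: 1006720 / 1000 = 1006.72 kW

1006.72 kW


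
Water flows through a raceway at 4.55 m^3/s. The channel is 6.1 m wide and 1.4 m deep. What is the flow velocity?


Cross-sectional area = W * d = 6.1 * 1.4 = 8.54 m^2
Velocity = Q / A = 4.55 / 8.54 = 0.532787 m/s

0.532787 m/s


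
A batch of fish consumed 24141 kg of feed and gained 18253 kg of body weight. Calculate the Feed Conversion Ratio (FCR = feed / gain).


FCR = feed consumed / weight gained
FCR = 24141 kg / 18253 kg = 1.32258

1.32258


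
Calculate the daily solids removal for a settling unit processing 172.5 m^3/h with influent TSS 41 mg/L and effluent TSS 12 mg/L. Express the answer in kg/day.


Concentration drop: TSS_in - TSS_out = 41 - 12 = 29 mg/L
Hourly solids removed = Q * dTSS = 172.5 m^3/h * 29 mg/L = 5002.5 g/h  (m^3/h * mg/L = g/h)
Daily solids removed = 5002.5 * 24 = 120060 g/day
Convert g to kg: 120060 / 1000 = 120.06 kg/day

120.06 kg/day


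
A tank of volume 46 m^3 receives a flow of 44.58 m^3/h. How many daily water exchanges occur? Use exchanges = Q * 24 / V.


Daily flow volume = 44.58 m^3/h * 24 h = 1069.92 m^3/day
Exchanges = daily flow / tank volume = 1069.92 / 46 = 23.2591 exchanges/day

23.2591 exchanges/day


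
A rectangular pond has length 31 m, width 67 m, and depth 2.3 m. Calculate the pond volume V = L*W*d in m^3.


Base area = L * W = 31 * 67 = 2077 m^2
Volume = area * depth = 2077 * 2.3 = 4777.1 m^3

4777.1 m^3


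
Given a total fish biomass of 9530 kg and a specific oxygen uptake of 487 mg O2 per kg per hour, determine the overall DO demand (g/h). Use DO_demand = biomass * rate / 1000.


Total O2 consumption (mg/h) = 9530 kg * 487 mg/(kg*h) = 4641110 mg/h
Convert to g/h: 4641110 / 1000 = 4641.11 g/h

4641.11 g/h


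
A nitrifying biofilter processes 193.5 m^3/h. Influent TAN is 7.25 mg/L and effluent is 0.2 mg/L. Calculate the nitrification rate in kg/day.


Concentration drop: TAN_in - TAN_out = 7.25 - 0.2 = 7.05 mg/L
Hourly TAN removed = Q * dTAN = 193.5 m^3/h * 7.05 mg/L = 1364.175 g/h  (m^3/h * mg/L = g/h)
Daily TAN removed = 1364.175 * 24 = 32740.2 g/day
Convert to kg/day: 32740.2 / 1000 = 32.7402 kg/day

32.7402 kg/day


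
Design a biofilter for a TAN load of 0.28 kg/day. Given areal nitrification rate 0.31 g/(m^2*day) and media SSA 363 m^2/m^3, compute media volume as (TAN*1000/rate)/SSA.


A = 0.28*1000 / 0.31 = 903.22581 m^2
V = 903.22581 / 363 = 2.48823

2.48823 m^3


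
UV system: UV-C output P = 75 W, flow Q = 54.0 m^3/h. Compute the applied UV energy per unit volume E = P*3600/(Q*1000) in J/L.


Energy delivered per hour = 75 W * 3600 s = 270000 J/h
Volume treated per hour = 54.0 m^3/h * 1000 = 54000 L/h
dose = 270000 / 54000 = 5 J/L

5 J/L


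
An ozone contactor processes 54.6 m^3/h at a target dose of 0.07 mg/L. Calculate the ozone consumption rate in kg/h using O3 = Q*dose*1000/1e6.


O3 demand (mg/h) = Q * dose * 1000 = 54.6 * 0.07 * 1000 = 3822 mg/h
Convert mg to kg: 3822 / 1e6 = 0.003822 kg/h

0.003822 kg/h


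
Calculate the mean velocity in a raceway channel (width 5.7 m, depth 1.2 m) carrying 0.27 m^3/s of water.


Cross-sectional area = W * d = 5.7 * 1.2 = 6.84 m^2
Velocity = Q / A = 0.27 / 6.84 = 0.0394737 m/s

0.0394737 m/s


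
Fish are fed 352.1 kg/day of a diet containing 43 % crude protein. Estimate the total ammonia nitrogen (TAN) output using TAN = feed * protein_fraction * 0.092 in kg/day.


Protein in feed = 352.1 * 43/100 = 151.403 kg/day
TAN = protein * 0.092 = 151.403 * 0.092 = 13.929076 kg/day

13.929076 kg/day


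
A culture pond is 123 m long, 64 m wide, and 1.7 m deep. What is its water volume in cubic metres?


Base area = L * W = 123 * 64 = 7872 m^2
Volume = area * depth = 7872 * 1.7 = 13382.4 m^3

13382.4 m^3


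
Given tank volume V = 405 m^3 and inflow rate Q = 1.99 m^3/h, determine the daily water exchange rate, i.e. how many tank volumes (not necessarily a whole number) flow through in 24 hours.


Daily flow volume = 1.99 m^3/h * 24 h = 47.76 m^3/day
Exchanges = daily flow / tank volume = 47.76 / 405 = 0.117926 exchanges/day

0.117926 exchanges/day


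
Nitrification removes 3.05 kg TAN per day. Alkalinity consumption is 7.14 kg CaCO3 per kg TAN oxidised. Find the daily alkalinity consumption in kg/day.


Alkalinity factor: 7.14 kg CaCO3 consumed per kg TAN nitrified
alk = 3.05 kg TAN * 7.14 = 21.777 kg CaCO3/day

21.777 kg CaCO3/day


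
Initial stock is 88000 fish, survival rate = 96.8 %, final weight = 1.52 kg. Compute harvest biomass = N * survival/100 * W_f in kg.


Survivors = 88000 * 96.8/100 = 85184 fish
Harvest biomass = survivors * W_f = 85184 * 1.52 = 129479.68 kg

129479.68 kg


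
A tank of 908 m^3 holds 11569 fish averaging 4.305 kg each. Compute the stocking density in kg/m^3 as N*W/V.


Total biomass = 11569 fish * 4.305 kg = 49804.545 kg
Density = total biomass / volume = 49804.545 / 908 = 54.8508 kg/m^3

54.8508 kg/m^3


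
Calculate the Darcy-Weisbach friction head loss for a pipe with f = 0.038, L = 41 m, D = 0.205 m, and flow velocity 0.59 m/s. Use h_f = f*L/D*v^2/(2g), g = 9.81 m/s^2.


v^2 = 0.59^2 = 0.3481 m^2/s^2
L/D = 41/0.205 = 200
h_f = f*(L/D)*v^2/(2g) = 0.038 * 200 * 0.3481 / 19.62 = 0.13484 m

0.13484 m


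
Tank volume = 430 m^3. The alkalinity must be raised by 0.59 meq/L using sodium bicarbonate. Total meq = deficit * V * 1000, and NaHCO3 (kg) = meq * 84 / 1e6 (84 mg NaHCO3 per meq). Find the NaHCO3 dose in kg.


Tank volume in L = 430 m^3 * 1000 = 430000 L
Total meq required = 0.59 meq/L * 430000 L = 253700 meq
NaHCO3 mass = 253700 meq * 84 mg/meq / 1e6 = 21.3108 kg

21.3108 kg


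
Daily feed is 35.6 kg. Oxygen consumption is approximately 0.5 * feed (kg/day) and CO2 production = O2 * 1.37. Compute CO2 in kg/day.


O2 = 35.6 * 0.5 = 17.8
CO2 = 17.8 * 1.37 = 24.386

24.386 kg/day


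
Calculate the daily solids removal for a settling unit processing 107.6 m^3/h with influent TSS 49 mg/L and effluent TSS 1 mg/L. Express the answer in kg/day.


Concentration drop: TSS_in - TSS_out = 49 - 1 = 48 mg/L
Hourly solids removed = Q * dTSS = 107.6 m^3/h * 48 mg/L = 5164.8 g/h  (m^3/h * mg/L = g/h)
Daily solids removed = 5164.8 * 24 = 123955.2 g/day
Convert g to kg: 123955.2 / 1000 = 123.9552 kg/day

123.9552 kg/day


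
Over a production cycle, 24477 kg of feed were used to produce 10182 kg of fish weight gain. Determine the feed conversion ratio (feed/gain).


FCR = feed consumed / weight gained
FCR = 24477 kg / 10182 kg = 2.40395

2.40395


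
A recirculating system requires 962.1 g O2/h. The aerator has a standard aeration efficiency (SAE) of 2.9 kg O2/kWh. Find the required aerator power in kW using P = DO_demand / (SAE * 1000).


SAE in g O2/kWh = 2.9 * 1000 = 2900 g/kWh
P = DO_demand / SAE_g = 962.1 / 2900 = 0.331759 kW

0.331759 kW


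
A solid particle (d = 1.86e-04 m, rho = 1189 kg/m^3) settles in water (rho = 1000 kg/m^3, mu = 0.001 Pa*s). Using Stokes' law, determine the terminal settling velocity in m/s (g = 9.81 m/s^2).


Density difference: rho_p - rho_f = 1189 - 1000 = 189 kg/m^3
d^2 = (1.86e-04)^2 = 3.4596e-08 m^2
Numerator = (rho_p - rho_f) * g * d^2 = 189 * 9.81 * 3.4596e-08 = 6.4144098e-05
Denominator = 18 * mu = 18 * 0.001 = 0.018
v_s = 6.4144098e-05 / 0.018 = 0.00356356 m/s
Check: Re = rho_f * v_s * d / mu = 1000 * 0.00356356 * 1.86e-04 / 0.001 = 0.663 < 1, so Stokes' law applies.

0.00356356 m/s


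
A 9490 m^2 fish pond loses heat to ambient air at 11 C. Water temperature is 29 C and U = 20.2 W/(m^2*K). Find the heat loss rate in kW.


Temperature difference dT = 29 - 11 = 18 K
Heat loss (W) = U * A * dT = 20.2 * 9490 * 18 = 3450564 W
Convert to kW: 3450564 / 1000 = 3450.564 kW

3450.564 kW


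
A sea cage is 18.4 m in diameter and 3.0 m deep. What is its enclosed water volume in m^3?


r = d/2 = 18.4/2 = 9.2 m
Base area = pi*r^2 = pi*9.2^2 = 265.9044 m^2
Volume = 265.9044 * 3.0 = 797.713 m^3

797.713 m^3


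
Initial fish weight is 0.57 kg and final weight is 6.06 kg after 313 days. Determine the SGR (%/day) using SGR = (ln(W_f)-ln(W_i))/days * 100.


ln(W_f) = ln(6.06) = 1.8017098
ln(W_i) = ln(0.57) = -0.56211892
ln(W_f) - ln(W_i) = 1.8017098 - -0.56211892 = 2.3638287
SGR = 2.3638287 / 313 * 100 = 0.755217 %/day

0.755217 %/day


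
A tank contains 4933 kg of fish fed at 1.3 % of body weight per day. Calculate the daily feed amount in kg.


Feeding rate fraction = 1.3% / 100 = 0.013
Daily feed = 4933 kg * 0.013 = 64.129 kg/day

64.129 kg/day


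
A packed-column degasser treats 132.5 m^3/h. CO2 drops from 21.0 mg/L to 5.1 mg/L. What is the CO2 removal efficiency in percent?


CO2_out / CO2_in = 5.1 / 21.0 = 0.24285714
Fraction remaining = 0.24285714
efficiency = (1 - 0.24285714) * 100 = 75.7143 %

75.7143 %


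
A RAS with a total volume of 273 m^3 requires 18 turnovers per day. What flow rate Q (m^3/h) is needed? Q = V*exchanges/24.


Daily recirculation volume = 273 m^3 * 18 = 4914 m^3/day
Flow rate Q = daily volume / 24 h = 4914 / 24 = 204.75 m^3/h

204.75 m^3/h


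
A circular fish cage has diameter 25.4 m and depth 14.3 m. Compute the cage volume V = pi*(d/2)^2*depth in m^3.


r = d/2 = 25.4/2 = 12.7 m
Base area = pi*r^2 = pi*12.7^2 = 506.70748 m^2
Volume = 506.70748 * 14.3 = 7245.92 m^3

7245.92 m^3


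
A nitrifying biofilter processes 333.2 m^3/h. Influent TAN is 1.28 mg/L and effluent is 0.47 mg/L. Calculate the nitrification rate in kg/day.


Concentration drop: TAN_in - TAN_out = 1.28 - 0.47 = 0.81 mg/L
Hourly TAN removed = Q * dTAN = 333.2 m^3/h * 0.81 mg/L = 269.892 g/h  (m^3/h * mg/L = g/h)
Daily TAN removed = 269.892 * 24 = 6477.408 g/day
Convert to kg/day: 6477.408 / 1000 = 6.477408 kg/day

6.477408 kg/day


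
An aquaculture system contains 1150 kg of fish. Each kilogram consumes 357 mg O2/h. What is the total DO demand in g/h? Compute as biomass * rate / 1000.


Total O2 consumption (mg/h) = 1150 kg * 357 mg/(kg*h) = 410550 mg/h
Convert to g/h: 410550 / 1000 = 410.55 g/h

410.55 g/h


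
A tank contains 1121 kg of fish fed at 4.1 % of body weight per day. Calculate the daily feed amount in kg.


Feeding rate fraction = 4.1% / 100 = 0.041
Daily feed = 1121 kg * 0.041 = 45.961 kg/day

45.961 kg/day


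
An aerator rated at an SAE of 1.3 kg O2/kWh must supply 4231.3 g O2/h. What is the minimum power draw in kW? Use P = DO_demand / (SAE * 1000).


SAE in g O2/kWh = 1.3 * 1000 = 1300 g/kWh
P = DO_demand / SAE_g = 4231.3 / 1300 = 3.25485 kW

3.25485 kW


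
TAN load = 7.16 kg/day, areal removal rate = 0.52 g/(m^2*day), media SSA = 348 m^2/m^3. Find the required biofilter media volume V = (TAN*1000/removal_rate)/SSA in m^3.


A = 7.16*1000 / 0.52 = 13769.231 m^2
V = 13769.231 / 348 = 39.5668

39.5668 m^3


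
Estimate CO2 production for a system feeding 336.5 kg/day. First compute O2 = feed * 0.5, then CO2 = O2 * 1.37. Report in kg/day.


O2 = 336.5 * 0.5 = 168.25
CO2 = 168.25 * 1.37 = 230.5025

230.5025 kg/day


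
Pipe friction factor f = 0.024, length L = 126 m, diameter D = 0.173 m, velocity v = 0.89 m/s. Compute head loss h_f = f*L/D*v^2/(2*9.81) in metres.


v^2 = 0.89^2 = 0.7921 m^2/s^2
L/D = 126/0.173 = 728.3237
h_f = f*(L/D)*v^2/(2g) = 0.024 * 728.3237 * 0.7921 / 19.62 = 0.705694 m

0.705694 m


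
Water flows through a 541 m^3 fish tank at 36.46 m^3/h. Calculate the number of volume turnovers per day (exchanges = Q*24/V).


Daily flow volume = 36.46 m^3/h * 24 h = 875.04 m^3/day
Exchanges = daily flow / tank volume = 875.04 / 541 = 1.61745 exchanges/day

1.61745 exchanges/day


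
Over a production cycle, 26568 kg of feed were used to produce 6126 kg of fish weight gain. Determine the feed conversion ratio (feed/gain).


FCR = feed consumed / weight gained
FCR = 26568 kg / 6126 kg = 4.33692

4.33692


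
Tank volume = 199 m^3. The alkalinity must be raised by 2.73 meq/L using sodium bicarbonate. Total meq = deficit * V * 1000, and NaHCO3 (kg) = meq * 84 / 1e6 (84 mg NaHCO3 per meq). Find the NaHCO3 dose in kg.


Tank volume in L = 199 m^3 * 1000 = 199000 L
Total meq required = 2.73 meq/L * 199000 L = 543270 meq
NaHCO3 mass = 543270 meq * 84 mg/meq / 1e6 = 45.6347 kg

45.6347 kg


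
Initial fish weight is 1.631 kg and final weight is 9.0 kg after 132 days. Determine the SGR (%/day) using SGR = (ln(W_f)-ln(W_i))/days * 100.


ln(W_f) = ln(9.0) = 2.1972246
ln(W_i) = ln(1.631) = 0.48919332
ln(W_f) - ln(W_i) = 2.1972246 - 0.48919332 = 1.7080313
SGR = 1.7080313 / 132 * 100 = 1.29396 %/day

1.29396 %/day


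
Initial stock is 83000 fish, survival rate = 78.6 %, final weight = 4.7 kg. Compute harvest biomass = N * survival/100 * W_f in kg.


Survivors = 83000 * 78.6/100 = 65238 fish
Harvest biomass = survivors * W_f = 65238 * 4.7 = 306618.6 kg

306618.6 kg


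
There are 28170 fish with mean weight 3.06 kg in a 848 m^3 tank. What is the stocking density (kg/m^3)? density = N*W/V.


Total biomass = 28170 fish * 3.06 kg = 86200.2 kg
Density = total biomass / volume = 86200.2 / 848 = 101.651 kg/m^3

101.651 kg/m^3


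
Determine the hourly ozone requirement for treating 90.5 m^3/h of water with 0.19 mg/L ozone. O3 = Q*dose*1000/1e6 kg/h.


O3 demand (mg/h) = Q * dose * 1000 = 90.5 * 0.19 * 1000 = 17195 mg/h
Convert mg to kg: 17195 / 1e6 = 0.017195 kg/h

0.017195 kg/h


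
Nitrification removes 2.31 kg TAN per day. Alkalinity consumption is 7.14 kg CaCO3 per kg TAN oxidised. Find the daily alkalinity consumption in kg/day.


Alkalinity factor: 7.14 kg CaCO3 consumed per kg TAN nitrified
alk = 2.31 kg TAN * 7.14 = 16.4934 kg CaCO3/day

16.4934 kg CaCO3/day


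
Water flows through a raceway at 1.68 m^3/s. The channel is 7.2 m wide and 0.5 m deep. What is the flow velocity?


Cross-sectional area = W * d = 7.2 * 0.5 = 3.6 m^2
Velocity = Q / A = 1.68 / 3.6 = 0.466667 m/s

0.466667 m/s


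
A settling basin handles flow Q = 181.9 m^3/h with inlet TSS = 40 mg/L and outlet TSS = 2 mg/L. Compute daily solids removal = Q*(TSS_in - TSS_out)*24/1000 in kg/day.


Concentration drop: TSS_in - TSS_out = 40 - 2 = 38 mg/L
Hourly solids removed = Q * dTSS = 181.9 m^3/h * 38 mg/L = 6912.2 g/h  (m^3/h * mg/L = g/h)
Daily solids removed = 6912.2 * 24 = 165892.8 g/day
Convert g to kg: 165892.8 / 1000 = 165.8928 kg/day

165.8928 kg/day


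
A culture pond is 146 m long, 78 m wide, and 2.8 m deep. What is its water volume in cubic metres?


Base area = L * W = 146 * 78 = 11388 m^2
Volume = area * depth = 11388 * 2.8 = 31886.4 m^3

31886.4 m^3


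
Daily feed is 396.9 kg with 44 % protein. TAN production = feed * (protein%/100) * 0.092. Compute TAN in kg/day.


Protein in feed = 396.9 * 44/100 = 174.636 kg/day
TAN = protein * 0.092 = 174.636 * 0.092 = 16.066512 kg/day

16.066512 kg/day


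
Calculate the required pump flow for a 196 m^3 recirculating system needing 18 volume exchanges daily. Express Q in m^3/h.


Daily recirculation volume = 196 m^3 * 18 = 3528 m^3/day
Flow rate Q = daily volume / 24 h = 3528 / 24 = 147 m^3/h

147 m^3/h


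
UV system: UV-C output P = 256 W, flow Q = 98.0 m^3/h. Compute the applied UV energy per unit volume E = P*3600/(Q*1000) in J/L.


Energy delivered per hour = 256 W * 3600 s = 921600 J/h
Volume treated per hour = 98.0 m^3/h * 1000 = 98000 L/h
dose = 921600 / 98000 = 9.40408 J/L

9.40408 J/L


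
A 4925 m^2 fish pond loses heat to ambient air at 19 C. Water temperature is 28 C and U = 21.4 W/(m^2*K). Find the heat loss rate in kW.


Temperature difference dT = 28 - 19 = 9 K
Heat loss (W) = U * A * dT = 21.4 * 4925 * 9 = 948555 W
Convert to kW: 948555 / 1000 = 948.555 kW

948.555 kW


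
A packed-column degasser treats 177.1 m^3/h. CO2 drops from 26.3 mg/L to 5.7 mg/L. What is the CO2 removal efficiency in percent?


CO2_out / CO2_in = 5.7 / 26.3 = 0.21673004
Fraction remaining = 0.21673004
efficiency = (1 - 0.21673004) * 100 = 78.327 %

78.327 %


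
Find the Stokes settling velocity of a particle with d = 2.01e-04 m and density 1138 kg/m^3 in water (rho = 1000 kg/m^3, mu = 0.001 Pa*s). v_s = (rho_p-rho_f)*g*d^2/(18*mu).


Density difference: rho_p - rho_f = 1138 - 1000 = 138 kg/m^3
d^2 = (2.01e-04)^2 = 4.0401e-08 m^2
Numerator = (rho_p - rho_f) * g * d^2 = 138 * 9.81 * 4.0401e-08 = 5.4694066e-05
Denominator = 18 * mu = 18 * 0.001 = 0.018
v_s = 5.4694066e-05 / 0.018 = 0.00303856 m/s
Check: Re = rho_f * v_s * d / mu = 1000 * 0.00303856 * 2.01e-04 / 0.001 = 0.611 < 1, so Stokes' law applies.

0.00303856 m/s


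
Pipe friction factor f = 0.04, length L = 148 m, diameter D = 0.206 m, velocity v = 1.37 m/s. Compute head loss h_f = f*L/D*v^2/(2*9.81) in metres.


v^2 = 1.37^2 = 1.8769 m^2/s^2
L/D = 148/0.206 = 718.4466
h_f = f*(L/D)*v^2/(2g) = 0.04 * 718.4466 * 1.8769 / 19.62 = 2.74914 m

2.74914 m


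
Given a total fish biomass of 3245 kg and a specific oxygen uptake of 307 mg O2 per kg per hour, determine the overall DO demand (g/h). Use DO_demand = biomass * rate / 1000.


Total O2 consumption (mg/h) = 3245 kg * 307 mg/(kg*h) = 996215 mg/h
Convert to g/h: 996215 / 1000 = 996.215 g/h

996.215 g/h


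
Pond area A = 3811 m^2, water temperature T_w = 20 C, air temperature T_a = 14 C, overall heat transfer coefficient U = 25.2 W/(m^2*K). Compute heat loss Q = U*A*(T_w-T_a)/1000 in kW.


Temperature difference dT = 20 - 14 = 6 K
Heat loss (W) = U * A * dT = 25.2 * 3811 * 6 = 576223.2 W
Convert to kW: 576223.2 / 1000 = 576.2232 kW

576.2232 kW


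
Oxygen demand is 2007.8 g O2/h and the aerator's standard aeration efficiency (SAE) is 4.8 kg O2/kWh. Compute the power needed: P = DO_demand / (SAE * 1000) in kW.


SAE in g O2/kWh = 4.8 * 1000 = 4800 g/kWh
P = DO_demand / SAE_g = 2007.8 / 4800 = 0.418292 kW

0.418292 kW


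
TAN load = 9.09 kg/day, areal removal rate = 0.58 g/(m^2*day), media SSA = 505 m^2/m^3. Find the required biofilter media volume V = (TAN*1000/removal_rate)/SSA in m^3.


A = 9.09*1000 / 0.58 = 15672.414 m^2
V = 15672.414 / 505 = 31.0345

31.0345 m^3


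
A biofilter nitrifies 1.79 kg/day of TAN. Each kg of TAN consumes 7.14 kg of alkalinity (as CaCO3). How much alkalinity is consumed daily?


Alkalinity factor: 7.14 kg CaCO3 consumed per kg TAN nitrified
alk = 1.79 kg TAN * 7.14 = 12.7806 kg CaCO3/day

12.7806 kg CaCO3/day


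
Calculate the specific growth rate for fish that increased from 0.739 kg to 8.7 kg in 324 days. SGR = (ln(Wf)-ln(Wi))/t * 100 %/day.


ln(W_f) = ln(8.7) = 2.163323
ln(W_i) = ln(0.739) = -0.30245736
ln(W_f) - ln(W_i) = 2.163323 - -0.30245736 = 2.4657804
SGR = 2.4657804 / 324 * 100 = 0.761043 %/day

0.761043 %/day


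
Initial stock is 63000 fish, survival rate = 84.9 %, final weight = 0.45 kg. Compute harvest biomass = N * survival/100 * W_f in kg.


Survivors = 63000 * 84.9/100 = 53487 fish
Harvest biomass = survivors * W_f = 53487 * 0.45 = 24069.15 kg

24069.15 kg


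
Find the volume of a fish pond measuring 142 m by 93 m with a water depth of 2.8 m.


Base area = L * W = 142 * 93 = 13206 m^2
Volume = area * depth = 13206 * 2.8 = 36976.8 m^3

36976.8 m^3


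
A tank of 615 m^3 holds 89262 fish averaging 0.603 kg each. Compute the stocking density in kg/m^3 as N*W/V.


Total biomass = 89262 fish * 0.603 kg = 53824.986 kg
Density = total biomass / volume = 53824.986 / 615 = 87.5203 kg/m^3

87.5203 kg/m^3


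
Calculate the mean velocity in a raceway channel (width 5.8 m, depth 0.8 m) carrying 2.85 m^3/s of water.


Cross-sectional area = W * d = 5.8 * 0.8 = 4.64 m^2
Velocity = Q / A = 2.85 / 4.64 = 0.614224 m/s

0.614224 m/s


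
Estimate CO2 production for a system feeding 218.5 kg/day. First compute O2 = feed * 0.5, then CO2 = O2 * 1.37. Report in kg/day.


O2 = 218.5 * 0.5 = 109.25
CO2 = 109.25 * 1.37 = 149.6725

149.6725 kg/day


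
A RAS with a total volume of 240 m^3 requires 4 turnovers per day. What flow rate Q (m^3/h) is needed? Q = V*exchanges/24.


Daily recirculation volume = 240 m^3 * 4 = 960 m^3/day
Flow rate Q = daily volume / 24 h = 960 / 24 = 40 m^3/h

40 m^3/h


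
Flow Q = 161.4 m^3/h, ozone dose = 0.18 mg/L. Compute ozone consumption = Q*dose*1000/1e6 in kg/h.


O3 demand (mg/h) = Q * dose * 1000 = 161.4 * 0.18 * 1000 = 29052 mg/h
Convert mg to kg: 29052 / 1e6 = 0.029052 kg/h

0.029052 kg/h


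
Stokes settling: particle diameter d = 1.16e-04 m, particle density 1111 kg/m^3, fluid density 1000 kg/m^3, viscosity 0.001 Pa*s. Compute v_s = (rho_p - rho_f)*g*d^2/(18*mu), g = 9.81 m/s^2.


Density difference: rho_p - rho_f = 1111 - 1000 = 111 kg/m^3
d^2 = (1.16e-04)^2 = 1.3456e-08 m^2
Numerator = (rho_p - rho_f) * g * d^2 = 111 * 9.81 * 1.3456e-08 = 1.4652373e-05
Denominator = 18 * mu = 18 * 0.001 = 0.018
v_s = 1.4652373e-05 / 0.018 = 8.14021e-04 m/s
Check: Re = rho_f * v_s * d / mu = 1000 * 8.14021e-04 * 1.16e-04 / 0.001 = 0.0944 < 1, so Stokes' law applies.

8.14021e-04 m/s


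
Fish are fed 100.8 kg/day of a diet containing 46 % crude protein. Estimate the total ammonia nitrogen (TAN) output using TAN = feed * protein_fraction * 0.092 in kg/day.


Protein in feed = 100.8 * 46/100 = 46.368 kg/day
TAN = protein * 0.092 = 46.368 * 0.092 = 4.265856 kg/day

4.265856 kg/day


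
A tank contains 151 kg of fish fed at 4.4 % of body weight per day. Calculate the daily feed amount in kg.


Feeding rate fraction = 4.4% / 100 = 0.044
Daily feed = 151 kg * 0.044 = 6.644 kg/day

6.644 kg/day


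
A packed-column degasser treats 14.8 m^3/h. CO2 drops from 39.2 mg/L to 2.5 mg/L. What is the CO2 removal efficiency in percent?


CO2_out / CO2_in = 2.5 / 39.2 = 0.06377551
Fraction remaining = 0.06377551
efficiency = (1 - 0.06377551) * 100 = 93.6224 %

93.6224 %


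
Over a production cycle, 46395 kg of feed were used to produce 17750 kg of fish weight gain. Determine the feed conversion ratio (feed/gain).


FCR = feed consumed / weight gained
FCR = 46395 kg / 17750 kg = 2.6138

2.6138


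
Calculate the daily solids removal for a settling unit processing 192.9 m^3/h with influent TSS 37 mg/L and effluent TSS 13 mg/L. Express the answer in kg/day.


Concentration drop: TSS_in - TSS_out = 37 - 13 = 24 mg/L
Hourly solids removed = Q * dTSS = 192.9 m^3/h * 24 mg/L = 4629.6 g/h  (m^3/h * mg/L = g/h)
Daily solids removed = 4629.6 * 24 = 111110.4 g/day
Convert g to kg: 111110.4 / 1000 = 111.1104 kg/day

111.1104 kg/day


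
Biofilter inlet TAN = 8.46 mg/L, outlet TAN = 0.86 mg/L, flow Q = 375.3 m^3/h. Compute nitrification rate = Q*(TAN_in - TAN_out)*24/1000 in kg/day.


Concentration drop: TAN_in - TAN_out = 8.46 - 0.86 = 7.6 mg/L
Hourly TAN removed = Q * dTAN = 375.3 m^3/h * 7.6 mg/L = 2852.28 g/h  (m^3/h * mg/L = g/h)
Daily TAN removed = 2852.28 * 24 = 68454.72 g/day
Convert to kg/day: 68454.72 / 1000 = 68.45472 kg/day

68.45472 kg/day


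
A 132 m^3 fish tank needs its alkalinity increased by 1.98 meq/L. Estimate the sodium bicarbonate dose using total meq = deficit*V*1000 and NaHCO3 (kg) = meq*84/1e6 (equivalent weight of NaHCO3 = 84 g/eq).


Tank volume in L = 132 m^3 * 1000 = 132000 L
Total meq required = 1.98 meq/L * 132000 L = 261360 meq
NaHCO3 mass = 261360 meq * 84 mg/meq / 1e6 = 21.9542 kg

21.9542 kg


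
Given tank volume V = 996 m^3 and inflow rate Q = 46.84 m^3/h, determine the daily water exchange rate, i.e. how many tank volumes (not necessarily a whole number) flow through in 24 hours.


Daily flow volume = 46.84 m^3/h * 24 h = 1124.16 m^3/day
Exchanges = daily flow / tank volume = 1124.16 / 996 = 1.12867 exchanges/day

1.12867 exchanges/day


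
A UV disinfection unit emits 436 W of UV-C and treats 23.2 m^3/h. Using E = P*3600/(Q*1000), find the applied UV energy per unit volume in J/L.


Energy delivered per hour = 436 W * 3600 s = 1569600 J/h
Volume treated per hour = 23.2 m^3/h * 1000 = 23200 L/h
dose = 1569600 / 23200 = 67.6552 J/L

67.6552 J/L


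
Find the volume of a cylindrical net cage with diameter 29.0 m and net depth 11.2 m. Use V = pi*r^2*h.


r = d/2 = 29.0/2 = 14.5 m
Base area = pi*r^2 = pi*14.5^2 = 660.51986 m^2
Volume = 660.51986 * 11.2 = 7397.82 m^3

7397.82 m^3


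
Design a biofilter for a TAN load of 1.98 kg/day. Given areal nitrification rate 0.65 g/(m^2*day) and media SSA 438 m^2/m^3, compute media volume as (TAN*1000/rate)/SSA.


A = 1.98*1000 / 0.65 = 3046.1538 m^2
V = 3046.1538 / 438 = 6.95469

6.95469 m^3


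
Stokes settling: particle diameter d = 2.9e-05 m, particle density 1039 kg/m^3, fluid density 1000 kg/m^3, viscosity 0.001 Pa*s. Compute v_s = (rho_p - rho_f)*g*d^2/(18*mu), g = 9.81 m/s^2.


Density difference: rho_p - rho_f = 1039 - 1000 = 39 kg/m^3
d^2 = (2.9e-05)^2 = 8.41e-10 m^2
Numerator = (rho_p - rho_f) * g * d^2 = 39 * 9.81 * 8.41e-10 = 3.2175819e-07
Denominator = 18 * mu = 18 * 0.001 = 0.018
v_s = 3.2175819e-07 / 0.018 = 1.78755e-05 m/s
Check: Re = rho_f * v_s * d / mu = 1000 * 1.78755e-05 * 2.9e-05 / 0.001 = 5.18e-04 < 1, so Stokes' law applies.

1.78755e-05 m/s


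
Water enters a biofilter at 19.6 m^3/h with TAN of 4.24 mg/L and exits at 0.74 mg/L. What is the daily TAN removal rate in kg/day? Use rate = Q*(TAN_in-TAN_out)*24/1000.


Concentration drop: TAN_in - TAN_out = 4.24 - 0.74 = 3.5 mg/L
Hourly TAN removed = Q * dTAN = 19.6 m^3/h * 3.5 mg/L = 68.6 g/h  (m^3/h * mg/L = g/h)
Daily TAN removed = 68.6 * 24 = 1646.4 g/day
Convert to kg/day: 1646.4 / 1000 = 1.6464 kg/day

1.6464 kg/day


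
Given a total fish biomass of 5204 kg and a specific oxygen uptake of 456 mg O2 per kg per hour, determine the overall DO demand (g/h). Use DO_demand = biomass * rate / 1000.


Total O2 consumption (mg/h) = 5204 kg * 456 mg/(kg*h) = 2373024 mg/h
Convert to g/h: 2373024 / 1000 = 2373.024 g/h

2373.024 g/h


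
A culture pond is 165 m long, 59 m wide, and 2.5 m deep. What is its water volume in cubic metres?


Base area = L * W = 165 * 59 = 9735 m^2
Volume = area * depth = 9735 * 2.5 = 24337.5 m^3

24337.5 m^3


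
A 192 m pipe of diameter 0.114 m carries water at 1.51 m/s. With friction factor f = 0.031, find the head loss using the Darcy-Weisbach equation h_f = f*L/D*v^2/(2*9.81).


v^2 = 1.51^2 = 2.2801 m^2/s^2
L/D = 192/0.114 = 1684.2105
h_f = f*(L/D)*v^2/(2g) = 0.031 * 1684.2105 * 2.2801 / 19.62 = 6.06754 m

6.06754 m


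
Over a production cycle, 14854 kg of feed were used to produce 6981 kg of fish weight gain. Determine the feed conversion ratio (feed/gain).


FCR = feed consumed / weight gained
FCR = 14854 kg / 6981 kg = 2.12778

2.12778


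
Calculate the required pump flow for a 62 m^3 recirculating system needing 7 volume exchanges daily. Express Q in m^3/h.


Daily recirculation volume = 62 m^3 * 7 = 434 m^3/day
Flow rate Q = daily volume / 24 h = 434 / 24 = 18.0833 m^3/h

18.0833 m^3/h


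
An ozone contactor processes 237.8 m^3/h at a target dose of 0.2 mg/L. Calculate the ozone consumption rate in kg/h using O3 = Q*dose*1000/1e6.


O3 demand (mg/h) = Q * dose * 1000 = 237.8 * 0.2 * 1000 = 47560 mg/h
Convert mg to kg: 47560 / 1e6 = 0.04756 kg/h

0.04756 kg/h


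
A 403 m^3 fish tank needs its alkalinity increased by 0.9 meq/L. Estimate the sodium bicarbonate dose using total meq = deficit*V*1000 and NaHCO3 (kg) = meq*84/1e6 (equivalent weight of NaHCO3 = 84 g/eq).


Tank volume in L = 403 m^3 * 1000 = 403000 L
Total meq required = 0.9 meq/L * 403000 L = 362700 meq
NaHCO3 mass = 362700 meq * 84 mg/meq / 1e6 = 30.4668 kg

30.4668 kg


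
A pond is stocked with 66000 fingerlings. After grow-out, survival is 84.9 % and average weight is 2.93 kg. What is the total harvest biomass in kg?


Survivors = 66000 * 84.9/100 = 56034 fish
Harvest biomass = survivors * W_f = 56034 * 2.93 = 164179.62 kg

164179.62 kg


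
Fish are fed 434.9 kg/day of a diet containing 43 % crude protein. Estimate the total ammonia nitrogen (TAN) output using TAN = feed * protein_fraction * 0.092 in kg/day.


Protein in feed = 434.9 * 43/100 = 187.007 kg/day
TAN = protein * 0.092 = 187.007 * 0.092 = 17.204644 kg/day

17.204644 kg/day


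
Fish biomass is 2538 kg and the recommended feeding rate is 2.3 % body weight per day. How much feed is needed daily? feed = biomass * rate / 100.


Feeding rate fraction = 2.3% / 100 = 0.023
Daily feed = 2538 kg * 0.023 = 58.374 kg/day

58.374 kg/day


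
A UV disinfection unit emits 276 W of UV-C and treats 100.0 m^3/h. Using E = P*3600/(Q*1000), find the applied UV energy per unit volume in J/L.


Energy delivered per hour = 276 W * 3600 s = 993600 J/h
Volume treated per hour = 100.0 m^3/h * 1000 = 100000 L/h
dose = 993600 / 100000 = 9.936 J/L

9.936 J/L


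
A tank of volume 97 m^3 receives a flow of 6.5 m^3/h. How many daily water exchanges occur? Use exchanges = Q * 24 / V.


Daily flow volume = 6.5 m^3/h * 24 h = 156 m^3/day
Exchanges = daily flow / tank volume = 156 / 97 = 1.60825 exchanges/day

1.60825 exchanges/day


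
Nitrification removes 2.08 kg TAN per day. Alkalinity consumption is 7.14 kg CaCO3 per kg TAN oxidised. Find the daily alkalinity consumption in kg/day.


Alkalinity factor: 7.14 kg CaCO3 consumed per kg TAN nitrified
alk = 2.08 kg TAN * 7.14 = 14.8512 kg CaCO3/day

14.8512 kg CaCO3/day


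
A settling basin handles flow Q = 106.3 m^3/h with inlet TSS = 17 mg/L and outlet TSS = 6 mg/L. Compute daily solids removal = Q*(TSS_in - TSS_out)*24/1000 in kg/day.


Concentration drop: TSS_in - TSS_out = 17 - 6 = 11 mg/L
Hourly solids removed = Q * dTSS = 106.3 m^3/h * 11 mg/L = 1169.3 g/h  (m^3/h * mg/L = g/h)
Daily solids removed = 1169.3 * 24 = 28063.2 g/day
Convert g to kg: 28063.2 / 1000 = 28.0632 kg/day

28.0632 kg/day


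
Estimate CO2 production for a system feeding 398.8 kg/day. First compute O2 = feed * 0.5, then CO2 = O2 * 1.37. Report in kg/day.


O2 = 398.8 * 0.5 = 199.4
CO2 = 199.4 * 1.37 = 273.178

273.178 kg/day


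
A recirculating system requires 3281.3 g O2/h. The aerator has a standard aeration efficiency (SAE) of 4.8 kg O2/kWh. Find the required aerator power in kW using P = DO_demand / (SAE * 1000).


SAE in g O2/kWh = 4.8 * 1000 = 4800 g/kWh
P = DO_demand / SAE_g = 3281.3 / 4800 = 0.683604 kW

0.683604 kW


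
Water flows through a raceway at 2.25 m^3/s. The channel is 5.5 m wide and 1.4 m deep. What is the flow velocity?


Cross-sectional area = W * d = 5.5 * 1.4 = 7.7 m^2
Velocity = Q / A = 2.25 / 7.7 = 0.292208 m/s

0.292208 m/s


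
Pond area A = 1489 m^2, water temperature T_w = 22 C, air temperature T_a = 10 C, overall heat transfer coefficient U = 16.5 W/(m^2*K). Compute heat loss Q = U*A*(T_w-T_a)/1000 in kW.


Temperature difference dT = 22 - 10 = 12 K
Heat loss (W) = U * A * dT = 16.5 * 1489 * 12 = 294822 W
Convert to kW: 294822 / 1000 = 294.822 kW

294.822 kW


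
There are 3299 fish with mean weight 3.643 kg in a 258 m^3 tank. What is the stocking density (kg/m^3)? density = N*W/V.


Total biomass = 3299 fish * 3.643 kg = 12018.257 kg
Density = total biomass / volume = 12018.257 / 258 = 46.5824 kg/m^3

46.5824 kg/m^3


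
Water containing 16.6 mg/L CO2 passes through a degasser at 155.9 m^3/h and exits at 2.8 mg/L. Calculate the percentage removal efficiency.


CO2_out / CO2_in = 2.8 / 16.6 = 0.1686747
Fraction remaining = 0.1686747
efficiency = (1 - 0.1686747) * 100 = 83.1325 %

83.1325 %


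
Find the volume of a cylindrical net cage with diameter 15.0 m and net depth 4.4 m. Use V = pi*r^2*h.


r = d/2 = 15.0/2 = 7.5 m
Base area = pi*r^2 = pi*7.5^2 = 176.71459 m^2
Volume = 176.71459 * 4.4 = 777.544 m^3

777.544 m^3


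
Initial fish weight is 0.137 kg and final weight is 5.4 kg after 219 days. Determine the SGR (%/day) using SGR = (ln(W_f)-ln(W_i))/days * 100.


ln(W_f) = ln(5.4) = 1.686399
ln(W_i) = ln(0.137) = -1.9877744
ln(W_f) - ln(W_i) = 1.686399 - -1.9877744 = 3.6741734
SGR = 3.6741734 / 219 * 100 = 1.6777 %/day

1.6777 %/day


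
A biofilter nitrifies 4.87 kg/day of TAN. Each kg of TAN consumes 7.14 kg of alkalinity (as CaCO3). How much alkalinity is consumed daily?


Alkalinity factor: 7.14 kg CaCO3 consumed per kg TAN nitrified
alk = 4.87 kg TAN * 7.14 = 34.7718 kg CaCO3/day

34.7718 kg CaCO3/day


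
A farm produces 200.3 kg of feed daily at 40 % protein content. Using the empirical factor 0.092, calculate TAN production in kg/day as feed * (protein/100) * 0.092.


Protein in feed = 200.3 * 40/100 = 80.12 kg/day
TAN = protein * 0.092 = 80.12 * 0.092 = 7.37104 kg/day

7.37104 kg/day


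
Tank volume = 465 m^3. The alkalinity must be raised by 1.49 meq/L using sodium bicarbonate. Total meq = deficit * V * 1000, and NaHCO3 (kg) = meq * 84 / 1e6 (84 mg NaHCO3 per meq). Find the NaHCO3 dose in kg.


Tank volume in L = 465 m^3 * 1000 = 465000 L
Total meq required = 1.49 meq/L * 465000 L = 692850 meq
NaHCO3 mass = 692850 meq * 84 mg/meq / 1e6 = 58.1994 kg

58.1994 kg


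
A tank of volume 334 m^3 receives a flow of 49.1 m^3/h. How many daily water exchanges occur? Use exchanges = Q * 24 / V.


Daily flow volume = 49.1 m^3/h * 24 h = 1178.4 m^3/day
Exchanges = daily flow / tank volume = 1178.4 / 334 = 3.52814 exchanges/day

3.52814 exchanges/day


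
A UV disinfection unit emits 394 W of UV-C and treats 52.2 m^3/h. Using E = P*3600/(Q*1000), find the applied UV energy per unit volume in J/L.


Energy delivered per hour = 394 W * 3600 s = 1418400 J/h
Volume treated per hour = 52.2 m^3/h * 1000 = 52200 L/h
dose = 1418400 / 52200 = 27.1724 J/L

27.1724 J/L


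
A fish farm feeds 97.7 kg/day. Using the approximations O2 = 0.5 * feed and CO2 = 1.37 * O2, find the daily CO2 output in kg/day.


O2 = 97.7 * 0.5 = 48.85
CO2 = 48.85 * 1.37 = 66.9245

66.9245 kg/day


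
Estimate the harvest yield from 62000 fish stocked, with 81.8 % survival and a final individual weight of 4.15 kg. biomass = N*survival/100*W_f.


Survivors = 62000 * 81.8/100 = 50716 fish
Harvest biomass = survivors * W_f = 50716 * 4.15 = 210471.4 kg

210471.4 kg


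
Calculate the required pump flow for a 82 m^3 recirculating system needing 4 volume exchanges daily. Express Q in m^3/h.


Daily recirculation volume = 82 m^3 * 4 = 328 m^3/day
Flow rate Q = daily volume / 24 h = 328 / 24 = 13.6667 m^3/h

13.6667 m^3/h


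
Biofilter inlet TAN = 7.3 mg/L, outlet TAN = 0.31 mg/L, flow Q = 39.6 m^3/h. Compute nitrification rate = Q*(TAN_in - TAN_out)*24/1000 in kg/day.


Concentration drop: TAN_in - TAN_out = 7.3 - 0.31 = 6.99 mg/L
Hourly TAN removed = Q * dTAN = 39.6 m^3/h * 6.99 mg/L = 276.804 g/h  (m^3/h * mg/L = g/h)
Daily TAN removed = 276.804 * 24 = 6643.296 g/day
Convert to kg/day: 6643.296 / 1000 = 6.643296 kg/day

6.643296 kg/day


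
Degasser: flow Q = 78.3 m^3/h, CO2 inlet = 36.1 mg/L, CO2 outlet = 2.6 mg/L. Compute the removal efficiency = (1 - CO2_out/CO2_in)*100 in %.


CO2_out / CO2_in = 2.6 / 36.1 = 0.072022161
Fraction remaining = 0.072022161
efficiency = (1 - 0.072022161) * 100 = 92.7978 %

92.7978 %


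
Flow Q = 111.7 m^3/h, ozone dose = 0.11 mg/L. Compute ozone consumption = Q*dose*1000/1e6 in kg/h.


O3 demand (mg/h) = Q * dose * 1000 = 111.7 * 0.11 * 1000 = 12287 mg/h
Convert mg to kg: 12287 / 1e6 = 0.012287 kg/h

0.012287 kg/h


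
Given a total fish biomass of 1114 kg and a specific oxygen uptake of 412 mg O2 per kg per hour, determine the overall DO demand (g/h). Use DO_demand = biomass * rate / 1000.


Total O2 consumption (mg/h) = 1114 kg * 412 mg/(kg*h) = 458968 mg/h
Convert to g/h: 458968 / 1000 = 458.968 g/h

458.968 g/h


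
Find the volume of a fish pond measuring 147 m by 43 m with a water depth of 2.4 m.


Base area = L * W = 147 * 43 = 6321 m^2
Volume = area * depth = 6321 * 2.4 = 15170.4 m^3

15170.4 m^3
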